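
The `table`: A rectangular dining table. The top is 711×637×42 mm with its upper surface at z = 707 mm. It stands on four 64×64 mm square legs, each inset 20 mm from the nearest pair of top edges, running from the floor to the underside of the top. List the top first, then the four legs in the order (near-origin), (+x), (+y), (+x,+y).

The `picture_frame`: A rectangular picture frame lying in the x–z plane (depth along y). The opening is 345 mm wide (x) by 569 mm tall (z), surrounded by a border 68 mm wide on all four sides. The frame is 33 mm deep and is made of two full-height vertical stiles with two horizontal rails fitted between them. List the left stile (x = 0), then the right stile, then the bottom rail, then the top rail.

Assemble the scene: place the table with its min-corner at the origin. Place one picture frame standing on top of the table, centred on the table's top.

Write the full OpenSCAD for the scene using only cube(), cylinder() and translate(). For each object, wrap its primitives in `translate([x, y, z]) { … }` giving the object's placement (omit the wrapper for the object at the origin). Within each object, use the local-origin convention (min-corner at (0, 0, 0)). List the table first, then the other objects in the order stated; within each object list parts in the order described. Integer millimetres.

translate([0, 0, 665]) cube([711, 637, 42]);
translate([20, 20, 0]) cube([64, 64, 665]);
translate([627, 20, 0]) cube([64, 64, 665]);
translate([20, 553, 0]) cube([64, 64, 665]);
translate([627, 553, 0]) cube([64, 64, 665]);
translate([115, 302, 707]) {
  cube([68, 33, 705]);
  translate([413, 0, 0]) cube([68, 33, 705]);
  translate([68, 0, 0]) cube([345, 33, 68]);
  translate([68, 0, 637]) cube([345, 33, 68]);
}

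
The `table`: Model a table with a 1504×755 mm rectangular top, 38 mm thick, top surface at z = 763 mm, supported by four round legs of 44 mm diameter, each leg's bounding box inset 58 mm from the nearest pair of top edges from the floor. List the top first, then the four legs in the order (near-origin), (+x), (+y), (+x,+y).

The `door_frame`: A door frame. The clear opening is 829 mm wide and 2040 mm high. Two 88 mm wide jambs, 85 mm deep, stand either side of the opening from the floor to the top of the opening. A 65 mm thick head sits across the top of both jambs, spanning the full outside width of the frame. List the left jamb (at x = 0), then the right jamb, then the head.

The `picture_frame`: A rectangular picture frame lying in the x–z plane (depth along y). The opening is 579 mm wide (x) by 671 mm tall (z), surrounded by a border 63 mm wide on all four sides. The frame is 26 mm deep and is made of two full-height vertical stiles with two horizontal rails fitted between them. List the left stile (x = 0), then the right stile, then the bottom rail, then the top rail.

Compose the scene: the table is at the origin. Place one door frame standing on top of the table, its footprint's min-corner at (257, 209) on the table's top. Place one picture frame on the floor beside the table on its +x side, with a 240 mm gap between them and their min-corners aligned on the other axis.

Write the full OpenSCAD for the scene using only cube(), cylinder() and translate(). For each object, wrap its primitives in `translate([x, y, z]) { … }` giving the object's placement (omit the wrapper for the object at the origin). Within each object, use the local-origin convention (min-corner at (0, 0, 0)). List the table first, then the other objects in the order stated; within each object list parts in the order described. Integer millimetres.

translate([0, 0, 725]) cube([1504, 755, 38]);
translate([80, 80, 0]) cylinder(h = 725, r = 22);
translate([1424, 80, 0]) cylinder(h = 725, r = 22);
translate([80, 675, 0]) cylinder(h = 725, r = 22);
translate([1424, 675, 0]) cylinder(h = 725, r = 22);
translate([257, 209, 763]) {
  cube([88, 85, 2040]);
  translate([917, 0, 0]) cube([88, 85, 2040]);
  translate([0, 0, 2040]) cube([1005, 85, 65]);
}
translate([1744, 0, 0]) {
  cube([63, 26, 797]);
  translate([642, 0, 0]) cube([63, 26, 797]);
  translate([63, 0, 0]) cube([579, 26, 63]);
  translate([63, 0, 734]) cube([579, 26, 63]);
}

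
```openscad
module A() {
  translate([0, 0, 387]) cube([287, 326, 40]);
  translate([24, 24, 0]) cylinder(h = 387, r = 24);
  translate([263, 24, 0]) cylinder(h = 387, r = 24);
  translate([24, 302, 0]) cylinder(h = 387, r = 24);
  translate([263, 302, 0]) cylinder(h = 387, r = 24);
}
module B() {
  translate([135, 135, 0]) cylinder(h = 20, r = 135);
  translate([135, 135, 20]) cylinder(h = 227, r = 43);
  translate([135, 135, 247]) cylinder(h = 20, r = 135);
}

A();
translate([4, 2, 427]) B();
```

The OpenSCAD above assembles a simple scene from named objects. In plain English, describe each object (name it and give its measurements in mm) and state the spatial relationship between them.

A is a four-legged stool. The seat is 287×326 mm, 40 mm thick, top at z = 427 mm. It stands on four round legs, each 48 mm in diameter, from z = 0 to the seat underside, each leg's axis is inset half a diameter from the nearest pair of seat edges (so the leg's bounding box is flush with the corner).

B is a spool: two coaxial disc flanges of radius 135 mm and thickness 20 mm, joined by a core cylinder of radius 43 mm and height 227 mm. The lower flange rests on z = 0 and the three cylinders share a vertical axis.

The spool is on top of the stool.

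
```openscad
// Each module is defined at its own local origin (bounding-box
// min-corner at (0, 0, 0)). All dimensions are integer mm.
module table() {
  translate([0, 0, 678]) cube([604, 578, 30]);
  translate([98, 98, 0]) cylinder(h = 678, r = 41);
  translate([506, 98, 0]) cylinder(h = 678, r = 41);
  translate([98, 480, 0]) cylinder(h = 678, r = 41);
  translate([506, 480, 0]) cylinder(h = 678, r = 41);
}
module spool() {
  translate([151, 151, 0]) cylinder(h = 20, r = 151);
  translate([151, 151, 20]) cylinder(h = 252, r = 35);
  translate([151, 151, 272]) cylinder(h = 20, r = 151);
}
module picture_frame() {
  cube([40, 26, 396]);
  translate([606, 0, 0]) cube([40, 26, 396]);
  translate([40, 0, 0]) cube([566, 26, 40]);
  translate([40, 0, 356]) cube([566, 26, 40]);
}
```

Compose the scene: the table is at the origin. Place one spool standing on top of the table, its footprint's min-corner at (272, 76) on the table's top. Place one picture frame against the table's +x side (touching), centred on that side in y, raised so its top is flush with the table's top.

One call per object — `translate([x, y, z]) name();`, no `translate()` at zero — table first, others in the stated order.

table();
translate([272, 76, 708]) spool();
translate([604, 276, 312]) picture_frame();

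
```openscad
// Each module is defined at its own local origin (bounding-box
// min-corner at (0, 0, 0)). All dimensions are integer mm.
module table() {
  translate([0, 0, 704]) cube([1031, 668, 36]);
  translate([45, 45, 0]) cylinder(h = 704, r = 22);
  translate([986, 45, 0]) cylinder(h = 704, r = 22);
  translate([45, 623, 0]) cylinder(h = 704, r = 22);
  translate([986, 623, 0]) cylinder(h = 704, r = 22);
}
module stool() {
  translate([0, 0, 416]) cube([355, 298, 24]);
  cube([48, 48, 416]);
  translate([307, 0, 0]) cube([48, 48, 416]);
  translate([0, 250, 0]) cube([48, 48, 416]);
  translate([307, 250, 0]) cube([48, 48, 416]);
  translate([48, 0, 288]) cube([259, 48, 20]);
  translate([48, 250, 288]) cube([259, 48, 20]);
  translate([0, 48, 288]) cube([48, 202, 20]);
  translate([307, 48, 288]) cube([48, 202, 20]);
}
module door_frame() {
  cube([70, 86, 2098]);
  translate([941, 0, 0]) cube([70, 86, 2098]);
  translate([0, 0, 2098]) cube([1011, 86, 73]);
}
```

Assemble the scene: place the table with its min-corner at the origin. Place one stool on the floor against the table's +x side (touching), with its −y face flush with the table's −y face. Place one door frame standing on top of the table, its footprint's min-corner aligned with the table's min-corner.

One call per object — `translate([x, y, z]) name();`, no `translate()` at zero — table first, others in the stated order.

table();
translate([1031, 0, 0]) stool();
translate([0, 0, 740]) door_frame();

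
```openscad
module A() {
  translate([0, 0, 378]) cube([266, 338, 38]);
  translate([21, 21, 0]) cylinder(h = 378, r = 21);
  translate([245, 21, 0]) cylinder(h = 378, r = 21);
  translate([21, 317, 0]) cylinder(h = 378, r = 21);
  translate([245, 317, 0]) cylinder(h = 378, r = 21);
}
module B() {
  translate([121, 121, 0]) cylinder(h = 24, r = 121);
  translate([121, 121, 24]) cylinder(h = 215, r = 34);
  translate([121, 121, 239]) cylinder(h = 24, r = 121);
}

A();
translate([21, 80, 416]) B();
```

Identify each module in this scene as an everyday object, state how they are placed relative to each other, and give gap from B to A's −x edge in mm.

A is a stool. B is a spool. The spool is on top of the stool. The gap from the spool to the stool's −x edge is 21 mm.

The spool's min-x is at 21; the stool's min-x is 0; gap = 21 mm.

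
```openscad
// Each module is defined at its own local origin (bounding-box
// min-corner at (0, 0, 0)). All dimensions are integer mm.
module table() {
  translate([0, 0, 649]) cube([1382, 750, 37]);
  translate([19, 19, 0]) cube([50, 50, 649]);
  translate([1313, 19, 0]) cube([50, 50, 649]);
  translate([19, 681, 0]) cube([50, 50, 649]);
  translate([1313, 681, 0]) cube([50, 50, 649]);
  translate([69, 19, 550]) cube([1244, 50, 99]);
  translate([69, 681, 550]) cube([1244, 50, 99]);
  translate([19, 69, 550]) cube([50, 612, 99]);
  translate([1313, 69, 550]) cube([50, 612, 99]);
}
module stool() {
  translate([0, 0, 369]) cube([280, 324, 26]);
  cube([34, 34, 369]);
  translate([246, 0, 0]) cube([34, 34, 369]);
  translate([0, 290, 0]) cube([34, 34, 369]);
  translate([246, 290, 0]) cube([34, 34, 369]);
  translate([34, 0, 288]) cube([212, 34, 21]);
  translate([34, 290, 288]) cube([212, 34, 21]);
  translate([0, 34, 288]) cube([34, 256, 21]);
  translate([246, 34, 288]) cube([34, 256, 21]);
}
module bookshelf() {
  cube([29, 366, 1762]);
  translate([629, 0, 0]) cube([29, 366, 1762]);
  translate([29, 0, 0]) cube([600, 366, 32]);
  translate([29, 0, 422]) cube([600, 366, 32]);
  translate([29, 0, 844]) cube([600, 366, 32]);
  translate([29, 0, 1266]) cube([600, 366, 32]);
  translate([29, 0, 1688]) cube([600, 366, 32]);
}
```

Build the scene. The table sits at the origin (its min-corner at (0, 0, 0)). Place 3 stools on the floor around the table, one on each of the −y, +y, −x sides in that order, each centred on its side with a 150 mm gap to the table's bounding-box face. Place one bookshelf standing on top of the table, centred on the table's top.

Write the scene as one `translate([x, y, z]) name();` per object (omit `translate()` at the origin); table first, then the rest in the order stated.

table();
translate([551, -474, 0]) stool();
translate([551, 900, 0]) stool();
translate([-430, 213, 0]) stool();
translate([362, 192, 686]) bookshelf();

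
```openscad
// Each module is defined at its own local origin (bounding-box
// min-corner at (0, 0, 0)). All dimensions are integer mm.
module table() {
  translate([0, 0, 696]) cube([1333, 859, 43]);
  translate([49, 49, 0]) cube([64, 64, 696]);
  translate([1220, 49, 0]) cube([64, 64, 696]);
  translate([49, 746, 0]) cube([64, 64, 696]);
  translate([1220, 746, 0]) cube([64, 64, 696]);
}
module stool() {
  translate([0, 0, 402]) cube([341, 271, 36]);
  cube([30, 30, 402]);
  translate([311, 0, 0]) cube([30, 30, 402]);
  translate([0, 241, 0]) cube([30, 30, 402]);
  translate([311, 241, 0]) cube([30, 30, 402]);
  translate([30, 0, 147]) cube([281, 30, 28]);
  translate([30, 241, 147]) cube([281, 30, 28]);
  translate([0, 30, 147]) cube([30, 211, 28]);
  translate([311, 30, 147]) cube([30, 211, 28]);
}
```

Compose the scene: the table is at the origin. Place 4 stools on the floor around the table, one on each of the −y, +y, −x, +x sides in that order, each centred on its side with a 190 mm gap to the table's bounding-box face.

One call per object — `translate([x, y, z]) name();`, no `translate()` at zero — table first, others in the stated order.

table();
translate([496, -461, 0]) stool();
translate([496, 1049, 0]) stool();
translate([-531, 294, 0]) stool();
translate([1523, 294, 0]) stool();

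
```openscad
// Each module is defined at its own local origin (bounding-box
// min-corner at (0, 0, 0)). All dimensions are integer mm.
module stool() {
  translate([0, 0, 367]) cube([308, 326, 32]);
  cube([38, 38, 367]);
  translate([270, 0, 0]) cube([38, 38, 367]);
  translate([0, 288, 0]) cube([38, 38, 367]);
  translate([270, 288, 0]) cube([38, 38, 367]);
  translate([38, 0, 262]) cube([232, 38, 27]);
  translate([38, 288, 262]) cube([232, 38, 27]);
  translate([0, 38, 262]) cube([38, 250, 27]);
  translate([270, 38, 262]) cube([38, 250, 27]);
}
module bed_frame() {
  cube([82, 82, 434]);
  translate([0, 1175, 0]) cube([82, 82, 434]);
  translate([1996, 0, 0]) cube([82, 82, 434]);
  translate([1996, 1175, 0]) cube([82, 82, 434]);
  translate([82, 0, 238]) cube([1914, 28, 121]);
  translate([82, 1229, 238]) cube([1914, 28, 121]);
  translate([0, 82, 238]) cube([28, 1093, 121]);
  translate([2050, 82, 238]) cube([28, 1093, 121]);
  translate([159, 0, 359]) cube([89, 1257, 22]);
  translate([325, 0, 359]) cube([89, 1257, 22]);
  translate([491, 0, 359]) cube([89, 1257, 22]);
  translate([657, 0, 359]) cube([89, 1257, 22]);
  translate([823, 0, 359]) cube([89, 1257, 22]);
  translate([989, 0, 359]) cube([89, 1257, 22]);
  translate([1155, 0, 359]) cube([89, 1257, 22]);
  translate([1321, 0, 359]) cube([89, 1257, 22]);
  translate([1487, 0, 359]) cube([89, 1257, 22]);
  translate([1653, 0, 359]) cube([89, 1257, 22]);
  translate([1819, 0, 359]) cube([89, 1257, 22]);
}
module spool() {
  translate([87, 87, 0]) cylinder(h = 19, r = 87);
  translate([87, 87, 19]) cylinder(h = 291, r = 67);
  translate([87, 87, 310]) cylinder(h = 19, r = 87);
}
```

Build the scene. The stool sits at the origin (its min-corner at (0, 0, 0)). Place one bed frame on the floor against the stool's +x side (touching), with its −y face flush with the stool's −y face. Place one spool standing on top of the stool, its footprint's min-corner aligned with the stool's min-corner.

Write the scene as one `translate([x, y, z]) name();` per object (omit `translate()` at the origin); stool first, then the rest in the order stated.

stool();
translate([308, 0, 0]) bed_frame();
translate([0, 0, 399]) spool();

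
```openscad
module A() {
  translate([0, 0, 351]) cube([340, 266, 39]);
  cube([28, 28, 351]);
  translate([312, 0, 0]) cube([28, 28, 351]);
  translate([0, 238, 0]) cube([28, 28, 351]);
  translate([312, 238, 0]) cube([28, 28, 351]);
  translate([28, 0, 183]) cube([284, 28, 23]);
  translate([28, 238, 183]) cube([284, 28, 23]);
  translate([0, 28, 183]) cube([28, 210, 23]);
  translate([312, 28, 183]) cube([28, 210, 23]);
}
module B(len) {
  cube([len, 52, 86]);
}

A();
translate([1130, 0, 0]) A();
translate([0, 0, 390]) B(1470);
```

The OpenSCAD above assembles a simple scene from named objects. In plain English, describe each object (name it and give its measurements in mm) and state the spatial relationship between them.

A is a four-legged stool. The seat is 340×266 mm, 39 mm thick, top at z = 390 mm. It stands on four square legs, each 28×28 mm in cross-section, from z = 0 to the seat underside, each flush with a corner of the seat. Four stretchers, 28 mm wide and 23 mm tall, connect adjacent legs with their undersides at z = 183 mm, each running between the inner faces of the legs it joins and aligned with the legs' outer faces on the other axis.

B is a rectangular beam 1470 mm long (x), 52 mm deep (y), 86 mm thick (z).

The beam spans the tops of two stools placed 790 mm apart, resting at z = 390 mm.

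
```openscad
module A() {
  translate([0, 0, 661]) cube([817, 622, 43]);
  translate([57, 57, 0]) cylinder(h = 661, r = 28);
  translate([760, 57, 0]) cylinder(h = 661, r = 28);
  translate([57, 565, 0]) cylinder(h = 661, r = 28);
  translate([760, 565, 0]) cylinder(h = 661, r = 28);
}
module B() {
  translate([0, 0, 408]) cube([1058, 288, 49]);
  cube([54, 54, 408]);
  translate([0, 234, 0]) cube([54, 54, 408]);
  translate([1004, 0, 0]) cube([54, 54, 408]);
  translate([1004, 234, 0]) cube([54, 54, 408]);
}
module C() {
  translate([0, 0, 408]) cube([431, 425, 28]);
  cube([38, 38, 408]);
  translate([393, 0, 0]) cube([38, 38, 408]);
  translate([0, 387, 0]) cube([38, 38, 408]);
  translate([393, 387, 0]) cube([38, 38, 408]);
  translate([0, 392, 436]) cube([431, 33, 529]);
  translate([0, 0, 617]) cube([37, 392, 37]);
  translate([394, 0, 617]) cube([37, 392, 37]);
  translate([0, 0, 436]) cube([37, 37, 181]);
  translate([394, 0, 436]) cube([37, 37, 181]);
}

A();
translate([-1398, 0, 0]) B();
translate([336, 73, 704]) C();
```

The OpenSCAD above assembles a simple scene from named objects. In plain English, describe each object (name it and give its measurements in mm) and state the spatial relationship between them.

A is a table with a 817×622 mm rectangular top, 43 mm thick, top surface at z = 704 mm, supported by four round legs of 56 mm diameter, each leg's bounding box inset 29 mm from the nearest pair of top edges, running from the floor.

B is a bench: a 1058×288 mm seat slab, 49 mm thick, top at z = 457 mm, on four 54×54 mm square legs flush with the seat corners and standing on z = 0.

C is a chair: 431×425 mm seat, 28 mm thick, top at z = 436 mm, on four 38 mm square corner legs flush with the seat edges. A 33 mm thick backrest slab spans the full seat width, extending 529 mm above the seat top, its back face flush with the seat's +y edge. Two armrests of 37×37 mm section run along each side from the seat's front edge to the front of the backrest, top faces 218 mm above the seat top and outer faces flush with the seat's x-edges; a 37×37 mm post under the front of each armrest stands on the seat at the front corner.

The bench is on the floor beside the table on its −x side. The chair is on top of the table.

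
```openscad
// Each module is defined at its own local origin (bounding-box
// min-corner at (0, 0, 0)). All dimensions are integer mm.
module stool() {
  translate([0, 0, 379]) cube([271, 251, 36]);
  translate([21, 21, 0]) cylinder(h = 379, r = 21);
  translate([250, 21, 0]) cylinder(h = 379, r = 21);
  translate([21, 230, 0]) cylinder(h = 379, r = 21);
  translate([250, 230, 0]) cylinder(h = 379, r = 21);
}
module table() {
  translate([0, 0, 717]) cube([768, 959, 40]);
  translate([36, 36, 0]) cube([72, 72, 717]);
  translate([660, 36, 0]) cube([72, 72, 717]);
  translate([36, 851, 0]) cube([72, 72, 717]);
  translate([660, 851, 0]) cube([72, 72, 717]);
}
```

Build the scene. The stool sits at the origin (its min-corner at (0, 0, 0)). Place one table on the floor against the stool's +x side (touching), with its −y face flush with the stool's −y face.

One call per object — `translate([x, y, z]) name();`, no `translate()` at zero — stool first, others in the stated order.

stool();
translate([271, 0, 0]) table();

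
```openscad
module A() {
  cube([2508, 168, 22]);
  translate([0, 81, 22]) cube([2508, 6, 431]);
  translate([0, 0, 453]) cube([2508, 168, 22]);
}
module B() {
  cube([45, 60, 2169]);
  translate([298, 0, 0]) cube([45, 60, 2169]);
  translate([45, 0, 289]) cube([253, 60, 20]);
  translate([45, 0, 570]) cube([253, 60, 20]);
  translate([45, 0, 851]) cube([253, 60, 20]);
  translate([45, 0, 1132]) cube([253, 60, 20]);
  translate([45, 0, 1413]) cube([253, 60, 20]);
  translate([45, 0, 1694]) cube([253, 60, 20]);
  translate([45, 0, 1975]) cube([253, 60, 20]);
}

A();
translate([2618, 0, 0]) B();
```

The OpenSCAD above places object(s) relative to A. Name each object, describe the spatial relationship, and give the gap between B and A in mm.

A is an I-beam. B is a ladder. The ladder is on the floor beside the I-beam on its +x side. The gap between the ladder and the I-beam is 110 mm.

The ladder's nearest face is 110 mm from the I-beam's +x face.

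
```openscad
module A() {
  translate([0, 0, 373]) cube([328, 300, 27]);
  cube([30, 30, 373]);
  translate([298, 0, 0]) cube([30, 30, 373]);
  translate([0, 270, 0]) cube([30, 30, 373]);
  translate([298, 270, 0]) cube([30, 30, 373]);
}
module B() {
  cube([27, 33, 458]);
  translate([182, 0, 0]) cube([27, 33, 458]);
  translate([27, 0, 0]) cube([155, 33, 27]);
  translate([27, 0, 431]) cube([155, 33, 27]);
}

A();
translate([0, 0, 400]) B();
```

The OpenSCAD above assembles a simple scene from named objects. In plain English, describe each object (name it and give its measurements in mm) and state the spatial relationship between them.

A is a four-legged stool. The seat is a 328×300×27 mm slab whose top surface is at z = 400 mm; four square legs, each 30×30 mm in cross-section, run from the floor (z = 0) to the underside of the seat, each flush with a corner of the seat.

B is a rectangular picture frame lying in the x–z plane (depth along y). The opening is 155 mm wide (x) by 404 mm tall (z), surrounded by a border 27 mm wide on all four sides. The frame is 33 mm deep and is made of two full-height vertical stiles with two horizontal rails fitted between them.

The picture frame is on top of the stool.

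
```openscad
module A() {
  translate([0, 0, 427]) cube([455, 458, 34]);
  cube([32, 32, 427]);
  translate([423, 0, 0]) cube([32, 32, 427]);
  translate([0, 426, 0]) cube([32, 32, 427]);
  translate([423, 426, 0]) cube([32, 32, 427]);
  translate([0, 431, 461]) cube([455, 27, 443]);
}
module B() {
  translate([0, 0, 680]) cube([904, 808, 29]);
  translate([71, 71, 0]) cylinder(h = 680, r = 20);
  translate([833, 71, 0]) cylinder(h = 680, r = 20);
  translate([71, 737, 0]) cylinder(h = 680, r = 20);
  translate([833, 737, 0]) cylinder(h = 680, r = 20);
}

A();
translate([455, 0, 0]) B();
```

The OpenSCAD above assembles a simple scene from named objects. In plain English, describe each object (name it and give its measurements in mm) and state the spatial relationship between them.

A is a chair: 455×458 mm seat, 34 mm thick, top at z = 461 mm, on four 32 mm square corner legs flush with the seat edges. A 27 mm thick backrest slab spans the full seat width, extending 443 mm above the seat top, its back face flush with the seat's +y edge.

B is a table: top 904 mm (x) × 808 mm (y), 29 mm thick, upper face at z = 709 mm, on four round legs of 40 mm diameter, each leg's bounding box inset 51 mm from the nearest pair of top edges, running from z = 0 to the bottom of the top.

The table is against the chair's +x side, with their −y faces flush.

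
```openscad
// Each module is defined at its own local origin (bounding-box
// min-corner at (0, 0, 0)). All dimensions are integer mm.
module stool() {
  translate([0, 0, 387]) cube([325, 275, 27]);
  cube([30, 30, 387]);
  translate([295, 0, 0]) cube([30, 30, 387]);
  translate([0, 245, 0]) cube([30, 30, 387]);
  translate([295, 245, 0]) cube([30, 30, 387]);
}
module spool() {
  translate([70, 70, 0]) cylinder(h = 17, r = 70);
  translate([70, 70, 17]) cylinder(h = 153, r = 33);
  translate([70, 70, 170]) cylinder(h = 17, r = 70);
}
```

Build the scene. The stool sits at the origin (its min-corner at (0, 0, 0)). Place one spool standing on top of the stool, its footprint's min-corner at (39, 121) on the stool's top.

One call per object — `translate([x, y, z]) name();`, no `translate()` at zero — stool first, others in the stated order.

stool();
translate([39, 121, 414]) spool();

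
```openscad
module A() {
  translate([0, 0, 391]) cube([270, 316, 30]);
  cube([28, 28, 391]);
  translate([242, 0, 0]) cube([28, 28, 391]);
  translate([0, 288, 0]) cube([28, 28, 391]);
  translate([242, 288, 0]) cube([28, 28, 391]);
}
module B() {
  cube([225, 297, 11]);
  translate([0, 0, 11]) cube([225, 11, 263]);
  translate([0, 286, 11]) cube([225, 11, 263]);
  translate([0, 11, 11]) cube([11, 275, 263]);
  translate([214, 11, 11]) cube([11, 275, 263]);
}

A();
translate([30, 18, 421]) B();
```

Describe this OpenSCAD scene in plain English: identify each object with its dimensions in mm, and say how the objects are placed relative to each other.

A is a simple wooden stool: a rectangular seat 270 mm (x) by 316 mm (y), 30 mm thick, top face at z = 421 mm, on four square legs, each 28×28 mm in cross-section. The legs rest on z = 0, each flush with a corner of the seat.

B is an open-topped rectangular box: outside dimensions 225×297×274 mm, with a uniform wall and base thickness of 11 mm. The base is a full 225×297 slab on the floor; four walls sit on top of the base. The front and back walls (the −y and +y sides) span the full width; the two side walls fit between them.

The open box is on top of the stool.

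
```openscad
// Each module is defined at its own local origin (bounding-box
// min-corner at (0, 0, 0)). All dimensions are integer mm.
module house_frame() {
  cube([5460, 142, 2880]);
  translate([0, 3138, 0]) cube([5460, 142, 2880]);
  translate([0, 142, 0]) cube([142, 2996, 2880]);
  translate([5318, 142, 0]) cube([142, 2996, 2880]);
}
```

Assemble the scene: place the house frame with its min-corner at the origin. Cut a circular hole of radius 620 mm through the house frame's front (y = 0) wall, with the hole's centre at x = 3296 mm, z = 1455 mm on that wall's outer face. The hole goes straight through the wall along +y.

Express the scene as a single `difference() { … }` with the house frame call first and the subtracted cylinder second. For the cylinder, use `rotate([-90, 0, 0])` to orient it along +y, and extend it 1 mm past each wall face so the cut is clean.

difference() {
  house_frame();
  translate([3296, -1, 1455]) rotate([-90, 0, 0]) cylinder(h = 144, r = 620);
}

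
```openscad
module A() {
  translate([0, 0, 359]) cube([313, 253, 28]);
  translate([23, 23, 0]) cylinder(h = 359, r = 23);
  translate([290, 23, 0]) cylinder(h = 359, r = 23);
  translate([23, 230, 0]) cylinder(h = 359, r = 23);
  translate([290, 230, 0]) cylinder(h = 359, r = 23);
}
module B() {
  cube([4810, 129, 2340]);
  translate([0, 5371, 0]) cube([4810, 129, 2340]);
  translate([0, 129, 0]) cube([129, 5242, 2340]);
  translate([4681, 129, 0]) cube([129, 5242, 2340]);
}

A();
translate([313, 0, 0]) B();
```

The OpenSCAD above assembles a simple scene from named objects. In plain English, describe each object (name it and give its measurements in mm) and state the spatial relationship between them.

A is a simple wooden stool: a rectangular seat 313 mm (x) by 253 mm (y), 28 mm thick, top face at z = 387 mm, on four round legs, each 46 mm in diameter. The legs rest on z = 0, each leg's axis is inset half a diameter from the nearest pair of seat edges (so the leg's bounding box is flush with the corner).

B is a box-shaped house frame (walls only): outside footprint 4810×5500 mm, wall height 2340 mm, wall thickness 129 mm. The two y-facing walls run the full x-width; the two x-facing walls fit between the inner faces of the y-facing walls.

The house frame is against the stool's +x side, with their −y faces flush.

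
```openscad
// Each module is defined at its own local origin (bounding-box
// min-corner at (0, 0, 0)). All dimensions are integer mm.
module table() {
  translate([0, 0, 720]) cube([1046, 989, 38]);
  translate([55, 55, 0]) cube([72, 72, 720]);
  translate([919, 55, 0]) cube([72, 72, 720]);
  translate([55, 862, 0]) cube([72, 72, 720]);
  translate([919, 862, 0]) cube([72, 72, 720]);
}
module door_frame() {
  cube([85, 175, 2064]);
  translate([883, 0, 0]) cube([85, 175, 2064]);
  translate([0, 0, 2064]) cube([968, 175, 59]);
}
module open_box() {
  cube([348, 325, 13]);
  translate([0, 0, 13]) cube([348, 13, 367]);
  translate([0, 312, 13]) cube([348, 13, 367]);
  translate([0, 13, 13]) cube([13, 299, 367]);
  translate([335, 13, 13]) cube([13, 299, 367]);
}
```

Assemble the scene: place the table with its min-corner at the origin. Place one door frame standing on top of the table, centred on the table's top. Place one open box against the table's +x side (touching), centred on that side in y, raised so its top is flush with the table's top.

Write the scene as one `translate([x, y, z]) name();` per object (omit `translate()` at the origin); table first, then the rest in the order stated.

table();
translate([39, 407, 758]) door_frame();
translate([1046, 332, 378]) open_box();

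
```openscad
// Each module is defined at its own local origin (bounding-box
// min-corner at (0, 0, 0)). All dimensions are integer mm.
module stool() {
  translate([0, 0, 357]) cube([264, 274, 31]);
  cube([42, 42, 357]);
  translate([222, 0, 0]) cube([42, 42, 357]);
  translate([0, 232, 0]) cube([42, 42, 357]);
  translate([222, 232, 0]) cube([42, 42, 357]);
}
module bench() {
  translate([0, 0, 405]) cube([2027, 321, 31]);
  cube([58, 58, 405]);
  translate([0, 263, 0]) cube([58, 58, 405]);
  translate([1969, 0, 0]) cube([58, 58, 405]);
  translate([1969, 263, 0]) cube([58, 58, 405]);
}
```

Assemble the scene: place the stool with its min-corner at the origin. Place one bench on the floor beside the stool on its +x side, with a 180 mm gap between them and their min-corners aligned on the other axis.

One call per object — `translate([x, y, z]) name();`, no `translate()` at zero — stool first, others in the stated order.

stool();
translate([444, 0, 0]) bench();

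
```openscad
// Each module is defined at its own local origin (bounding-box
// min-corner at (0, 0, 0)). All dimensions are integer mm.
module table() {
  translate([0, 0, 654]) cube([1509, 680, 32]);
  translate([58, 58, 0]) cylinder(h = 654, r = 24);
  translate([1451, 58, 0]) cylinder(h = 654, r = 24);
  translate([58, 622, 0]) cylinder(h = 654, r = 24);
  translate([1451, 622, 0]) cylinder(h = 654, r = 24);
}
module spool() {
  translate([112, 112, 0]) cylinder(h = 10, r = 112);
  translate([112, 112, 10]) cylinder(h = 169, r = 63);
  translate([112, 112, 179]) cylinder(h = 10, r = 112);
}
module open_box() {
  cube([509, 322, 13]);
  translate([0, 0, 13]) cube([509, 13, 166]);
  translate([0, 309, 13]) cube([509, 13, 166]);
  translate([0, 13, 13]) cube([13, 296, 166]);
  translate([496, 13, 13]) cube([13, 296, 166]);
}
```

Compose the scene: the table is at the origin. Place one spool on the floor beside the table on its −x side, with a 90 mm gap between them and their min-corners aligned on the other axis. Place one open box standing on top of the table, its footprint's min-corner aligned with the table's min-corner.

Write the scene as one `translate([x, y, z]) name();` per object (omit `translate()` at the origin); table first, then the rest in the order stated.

table();
translate([-314, 0, 0]) spool();
translate([0, 0, 686]) open_box();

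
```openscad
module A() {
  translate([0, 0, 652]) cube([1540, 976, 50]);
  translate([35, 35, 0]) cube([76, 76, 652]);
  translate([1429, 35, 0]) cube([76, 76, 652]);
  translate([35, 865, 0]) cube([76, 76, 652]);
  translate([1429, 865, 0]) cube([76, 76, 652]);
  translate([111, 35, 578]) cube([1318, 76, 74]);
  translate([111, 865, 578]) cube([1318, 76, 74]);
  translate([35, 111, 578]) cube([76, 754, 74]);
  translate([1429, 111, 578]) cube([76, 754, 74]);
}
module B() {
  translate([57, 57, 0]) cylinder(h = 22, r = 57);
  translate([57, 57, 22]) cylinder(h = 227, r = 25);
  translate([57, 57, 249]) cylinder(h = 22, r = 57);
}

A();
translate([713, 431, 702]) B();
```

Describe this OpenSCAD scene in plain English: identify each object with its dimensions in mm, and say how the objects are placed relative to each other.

A is a table with a 1540×976 mm rectangular top, 50 mm thick, top surface at z = 702 mm, supported by four 76×76 mm square legs, each inset 35 mm from the nearest pair of top edges, running from the floor. Four apron rails, 76 mm thick and 74 mm tall, run between adjacent legs with their top edges flush with the underside of the top and their outer faces flush with the legs' outer faces.

B is a spool: two coaxial disc flanges of radius 57 mm and thickness 22 mm, joined by a core cylinder of radius 25 mm and height 227 mm. The lower flange rests on z = 0 and the three cylinders share a vertical axis.

The spool is on top of the table, centred.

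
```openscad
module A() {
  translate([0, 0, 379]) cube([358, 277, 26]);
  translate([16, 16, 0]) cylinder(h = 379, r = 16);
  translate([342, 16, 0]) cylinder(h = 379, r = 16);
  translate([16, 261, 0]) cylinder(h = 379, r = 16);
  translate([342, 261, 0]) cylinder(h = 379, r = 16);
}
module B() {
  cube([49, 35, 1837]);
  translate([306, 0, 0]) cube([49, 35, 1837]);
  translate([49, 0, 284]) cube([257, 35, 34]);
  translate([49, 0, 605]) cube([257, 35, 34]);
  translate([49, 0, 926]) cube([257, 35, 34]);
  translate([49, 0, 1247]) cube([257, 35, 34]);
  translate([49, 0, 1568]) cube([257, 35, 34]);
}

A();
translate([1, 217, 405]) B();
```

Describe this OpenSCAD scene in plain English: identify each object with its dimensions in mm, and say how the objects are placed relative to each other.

A is a simple wooden stool: a rectangular seat 358 mm (x) by 277 mm (y), 26 mm thick, top face at z = 405 mm, on four round legs, each 32 mm in diameter. The legs rest on z = 0, each leg's axis is inset half a diameter from the nearest pair of seat edges (so the leg's bounding box is flush with the corner).

B is a straight ladder. Two 49×35 mm vertical rails, 1837 mm tall, stand 355 mm apart (outside-to-outside) with their front faces coplanar on the −y side. 5 rungs, each 35 mm deep and 34 mm tall, span between the inner faces of the rails, front faces flush with the rails. The lowest rung's underside is at z = 284 mm and rungs are spaced 321 mm apart (underside to underside).

The ladder is on top of the stool.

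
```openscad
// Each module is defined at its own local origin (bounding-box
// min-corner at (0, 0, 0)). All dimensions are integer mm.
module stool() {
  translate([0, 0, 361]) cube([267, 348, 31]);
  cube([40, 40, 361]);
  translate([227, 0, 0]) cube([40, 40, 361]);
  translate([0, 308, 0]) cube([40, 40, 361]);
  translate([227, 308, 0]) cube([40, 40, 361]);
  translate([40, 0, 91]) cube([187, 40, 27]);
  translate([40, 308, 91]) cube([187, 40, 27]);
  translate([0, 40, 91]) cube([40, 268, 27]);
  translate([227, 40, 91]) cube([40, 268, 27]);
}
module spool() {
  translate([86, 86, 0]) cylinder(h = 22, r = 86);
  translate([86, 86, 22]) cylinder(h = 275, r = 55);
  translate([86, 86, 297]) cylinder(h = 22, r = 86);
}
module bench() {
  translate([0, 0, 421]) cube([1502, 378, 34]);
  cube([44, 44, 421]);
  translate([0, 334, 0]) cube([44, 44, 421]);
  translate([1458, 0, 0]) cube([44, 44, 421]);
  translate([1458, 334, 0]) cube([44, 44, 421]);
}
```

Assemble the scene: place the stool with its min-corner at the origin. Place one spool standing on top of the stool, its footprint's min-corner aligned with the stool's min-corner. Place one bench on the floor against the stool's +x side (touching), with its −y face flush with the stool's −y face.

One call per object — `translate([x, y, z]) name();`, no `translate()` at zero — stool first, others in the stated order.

stool();
translate([0, 0, 392]) spool();
translate([267, 0, 0]) bench();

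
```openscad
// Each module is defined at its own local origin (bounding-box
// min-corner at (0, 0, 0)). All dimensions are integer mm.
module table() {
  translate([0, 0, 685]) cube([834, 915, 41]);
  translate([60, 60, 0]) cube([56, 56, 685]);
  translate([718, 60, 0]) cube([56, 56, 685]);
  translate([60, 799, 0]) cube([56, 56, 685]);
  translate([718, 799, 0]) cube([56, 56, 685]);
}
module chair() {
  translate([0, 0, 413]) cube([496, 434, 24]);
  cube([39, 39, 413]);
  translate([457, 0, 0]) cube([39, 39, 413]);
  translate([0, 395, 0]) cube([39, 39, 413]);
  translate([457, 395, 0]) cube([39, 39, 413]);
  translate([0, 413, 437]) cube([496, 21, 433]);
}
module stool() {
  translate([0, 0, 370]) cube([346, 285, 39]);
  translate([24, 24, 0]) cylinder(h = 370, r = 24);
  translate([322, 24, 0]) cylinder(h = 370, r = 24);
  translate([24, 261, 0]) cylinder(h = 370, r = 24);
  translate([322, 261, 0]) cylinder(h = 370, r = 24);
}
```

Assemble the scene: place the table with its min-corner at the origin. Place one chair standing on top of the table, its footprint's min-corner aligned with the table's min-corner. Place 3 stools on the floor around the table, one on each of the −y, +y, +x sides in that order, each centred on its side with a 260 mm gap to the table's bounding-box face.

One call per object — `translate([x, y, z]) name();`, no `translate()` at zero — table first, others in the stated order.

table();
translate([0, 0, 726]) chair();
translate([244, -545, 0]) stool();
translate([244, 1175, 0]) stool();
translate([1094, 315, 0]) stool();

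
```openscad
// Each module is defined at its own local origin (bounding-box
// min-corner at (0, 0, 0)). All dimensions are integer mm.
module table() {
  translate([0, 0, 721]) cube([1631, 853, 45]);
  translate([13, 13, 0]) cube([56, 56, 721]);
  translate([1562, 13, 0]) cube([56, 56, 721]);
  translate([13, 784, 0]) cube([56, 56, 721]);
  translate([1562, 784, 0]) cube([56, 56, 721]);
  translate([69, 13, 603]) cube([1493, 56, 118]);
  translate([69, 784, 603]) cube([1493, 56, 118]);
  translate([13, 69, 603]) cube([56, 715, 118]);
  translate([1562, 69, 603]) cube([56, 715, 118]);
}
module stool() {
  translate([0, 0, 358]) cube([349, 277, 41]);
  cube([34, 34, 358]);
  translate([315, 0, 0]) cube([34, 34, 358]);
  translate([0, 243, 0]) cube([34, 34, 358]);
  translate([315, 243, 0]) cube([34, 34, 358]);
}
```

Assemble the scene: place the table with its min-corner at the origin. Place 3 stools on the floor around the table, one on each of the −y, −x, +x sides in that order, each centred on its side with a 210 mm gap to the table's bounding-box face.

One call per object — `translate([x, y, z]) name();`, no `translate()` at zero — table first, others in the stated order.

table();
translate([641, -487, 0]) stool();
translate([-559, 288, 0]) stool();
translate([1841, 288, 0]) stool();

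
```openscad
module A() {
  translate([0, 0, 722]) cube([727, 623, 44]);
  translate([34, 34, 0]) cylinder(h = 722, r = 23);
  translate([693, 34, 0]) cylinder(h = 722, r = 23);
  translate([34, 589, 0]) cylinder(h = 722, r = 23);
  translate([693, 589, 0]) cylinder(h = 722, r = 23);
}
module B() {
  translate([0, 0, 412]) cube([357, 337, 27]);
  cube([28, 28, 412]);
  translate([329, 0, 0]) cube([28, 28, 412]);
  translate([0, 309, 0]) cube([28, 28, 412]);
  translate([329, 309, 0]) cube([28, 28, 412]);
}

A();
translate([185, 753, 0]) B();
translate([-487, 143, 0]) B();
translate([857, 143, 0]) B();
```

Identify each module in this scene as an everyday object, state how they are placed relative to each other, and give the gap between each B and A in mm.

Each stool's nearest face is 130 mm from the table's bounding box.

A is a table. B is a stool. Three stools sit around the table at the +y, −x, +x sides. The gap between each stool and the table is 130 mm.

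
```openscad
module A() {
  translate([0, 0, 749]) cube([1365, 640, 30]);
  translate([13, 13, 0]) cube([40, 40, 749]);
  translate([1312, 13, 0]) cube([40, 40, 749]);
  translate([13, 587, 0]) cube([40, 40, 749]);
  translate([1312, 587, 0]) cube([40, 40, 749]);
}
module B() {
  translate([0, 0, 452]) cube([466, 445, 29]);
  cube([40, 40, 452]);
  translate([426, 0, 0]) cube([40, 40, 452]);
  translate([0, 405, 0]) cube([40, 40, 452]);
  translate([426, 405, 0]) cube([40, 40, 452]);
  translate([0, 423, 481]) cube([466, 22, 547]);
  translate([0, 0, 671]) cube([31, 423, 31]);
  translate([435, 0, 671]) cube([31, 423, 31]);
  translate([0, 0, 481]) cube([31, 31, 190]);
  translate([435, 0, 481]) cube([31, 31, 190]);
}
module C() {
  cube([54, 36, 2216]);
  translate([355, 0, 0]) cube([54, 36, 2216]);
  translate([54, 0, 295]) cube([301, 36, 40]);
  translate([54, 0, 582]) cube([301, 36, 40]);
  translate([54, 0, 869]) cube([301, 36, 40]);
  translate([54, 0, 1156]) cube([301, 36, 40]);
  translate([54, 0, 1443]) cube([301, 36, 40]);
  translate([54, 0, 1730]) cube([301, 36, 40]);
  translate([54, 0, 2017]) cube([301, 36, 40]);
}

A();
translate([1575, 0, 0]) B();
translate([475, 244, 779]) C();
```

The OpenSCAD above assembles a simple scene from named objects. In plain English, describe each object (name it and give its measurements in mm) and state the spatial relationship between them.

A is a table: top 1365 mm (x) × 640 mm (y), 30 mm thick, upper face at z = 779 mm, on four 40×40 mm square legs, each inset 13 mm from the nearest pair of top edges, running from z = 0 to the bottom of the top.

B is a chair. The seat is a 466×445×29 mm slab with its top at z = 481 mm, on four 40×40 mm corner legs (flush with the seat edges, standing on z = 0). A flat backrest 22 mm thick, 547 mm tall, spans the full seat width and rises from the seat top along its +y edge, rear face flush with the rear of the seat. Two armrests of 31×31 mm section run along each side from the seat's front edge to the front of the backrest, top faces 221 mm above the seat top and outer faces flush with the seat's x-edges; a 31×31 mm post under the front of each armrest stands on the seat at the front corner.

C is a wooden ladder with two side rails of 54×36 mm section and 2216 mm height, set 409 mm apart overall. Between them run 7 rectangular rungs (36 mm deep, 40 mm thick), front faces flush with the rails' −y face. The bottom of the first rung is 295 mm above the floor and each subsequent rung is 287 mm higher than the one below.

The chair is on the floor beside the table on its +x side. The ladder is on top of the table.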